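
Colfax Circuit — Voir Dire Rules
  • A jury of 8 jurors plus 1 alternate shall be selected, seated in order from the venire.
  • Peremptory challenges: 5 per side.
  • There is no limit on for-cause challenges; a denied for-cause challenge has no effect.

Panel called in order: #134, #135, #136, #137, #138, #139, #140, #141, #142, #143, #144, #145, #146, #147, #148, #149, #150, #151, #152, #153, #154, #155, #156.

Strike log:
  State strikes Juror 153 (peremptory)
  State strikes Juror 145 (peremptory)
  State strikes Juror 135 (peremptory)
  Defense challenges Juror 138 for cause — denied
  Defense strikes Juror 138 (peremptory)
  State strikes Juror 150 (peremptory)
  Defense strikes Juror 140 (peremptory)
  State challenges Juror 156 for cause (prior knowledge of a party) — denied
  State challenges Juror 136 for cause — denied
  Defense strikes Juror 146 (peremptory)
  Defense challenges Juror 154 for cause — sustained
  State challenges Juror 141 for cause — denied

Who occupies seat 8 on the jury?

144

Removed: #135, #138, #140, #145, #146, #150, #153, #154. (#136, #141, #156 stay — for-cause denied.)
Seating in order: seats 1–8 → #134, #136, #137, #139, #141, #142, #143, #144; alternates → #147.
So seat 8 is #144.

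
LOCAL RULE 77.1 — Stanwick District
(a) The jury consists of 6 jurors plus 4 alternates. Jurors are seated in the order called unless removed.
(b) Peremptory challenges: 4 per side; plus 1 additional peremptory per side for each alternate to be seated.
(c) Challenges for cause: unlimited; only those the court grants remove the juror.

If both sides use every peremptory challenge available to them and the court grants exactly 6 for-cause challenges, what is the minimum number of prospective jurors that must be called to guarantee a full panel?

Seats to fill: 6 + 4 alternates = 10.
Peremptories: 4 + 1×4 = 8 per side × 2 sides = 16.
For-cause removals: 6.
Minimum venire: 10 + 16 + 6 = 32.

32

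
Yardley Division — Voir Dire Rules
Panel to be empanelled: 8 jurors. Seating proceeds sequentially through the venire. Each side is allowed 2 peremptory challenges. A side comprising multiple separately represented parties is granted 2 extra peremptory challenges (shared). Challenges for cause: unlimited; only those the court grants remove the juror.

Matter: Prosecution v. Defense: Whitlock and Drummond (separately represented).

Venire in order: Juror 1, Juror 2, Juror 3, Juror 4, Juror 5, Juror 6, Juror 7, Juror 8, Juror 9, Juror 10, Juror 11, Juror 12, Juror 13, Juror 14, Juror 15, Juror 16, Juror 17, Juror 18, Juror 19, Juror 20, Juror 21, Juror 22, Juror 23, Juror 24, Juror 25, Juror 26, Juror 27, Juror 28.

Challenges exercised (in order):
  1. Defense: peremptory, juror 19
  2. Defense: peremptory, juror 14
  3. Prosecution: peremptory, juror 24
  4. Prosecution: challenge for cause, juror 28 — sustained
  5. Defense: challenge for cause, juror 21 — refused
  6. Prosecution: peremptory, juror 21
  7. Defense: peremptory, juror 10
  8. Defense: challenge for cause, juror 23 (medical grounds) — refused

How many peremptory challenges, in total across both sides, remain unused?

1

Prosecution allotment: 2. Defense allotment: 2 base + 2 multi-party = 4.
Prosecution peremptories used: #24, #21 — 2 (the for-cause on #28 doesn't count).
Defense peremptories used: #19, #14, #10 — 3 (for-cause on #21, #23 don't count).
Remaining: (2 − 2) + (4 − 3) = 1.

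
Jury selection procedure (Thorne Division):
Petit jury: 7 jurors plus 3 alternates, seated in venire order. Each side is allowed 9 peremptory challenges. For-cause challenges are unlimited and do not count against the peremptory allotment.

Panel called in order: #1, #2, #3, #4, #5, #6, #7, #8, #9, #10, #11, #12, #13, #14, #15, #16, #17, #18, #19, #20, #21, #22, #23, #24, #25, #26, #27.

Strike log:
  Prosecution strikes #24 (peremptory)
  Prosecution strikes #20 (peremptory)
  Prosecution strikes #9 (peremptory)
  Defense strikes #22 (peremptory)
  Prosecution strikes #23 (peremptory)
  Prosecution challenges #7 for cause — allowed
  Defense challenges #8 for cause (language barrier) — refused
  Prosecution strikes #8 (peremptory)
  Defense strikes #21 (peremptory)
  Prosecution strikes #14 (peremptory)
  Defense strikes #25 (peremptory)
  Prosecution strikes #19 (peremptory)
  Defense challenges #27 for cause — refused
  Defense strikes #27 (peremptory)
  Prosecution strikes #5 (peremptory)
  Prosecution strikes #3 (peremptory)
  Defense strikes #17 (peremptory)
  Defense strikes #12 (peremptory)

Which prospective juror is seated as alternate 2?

Removed: #3, #5, #7, #8, #9, #12, #14, #17, #19, #20, #21, #22, #23, #24, #25, #27.
Seating in order: seats 1–7 → #1, #2, #4, #6, #10, #11, #13; alternates → #15, #16, #18.
So alternate 2 is #16.

16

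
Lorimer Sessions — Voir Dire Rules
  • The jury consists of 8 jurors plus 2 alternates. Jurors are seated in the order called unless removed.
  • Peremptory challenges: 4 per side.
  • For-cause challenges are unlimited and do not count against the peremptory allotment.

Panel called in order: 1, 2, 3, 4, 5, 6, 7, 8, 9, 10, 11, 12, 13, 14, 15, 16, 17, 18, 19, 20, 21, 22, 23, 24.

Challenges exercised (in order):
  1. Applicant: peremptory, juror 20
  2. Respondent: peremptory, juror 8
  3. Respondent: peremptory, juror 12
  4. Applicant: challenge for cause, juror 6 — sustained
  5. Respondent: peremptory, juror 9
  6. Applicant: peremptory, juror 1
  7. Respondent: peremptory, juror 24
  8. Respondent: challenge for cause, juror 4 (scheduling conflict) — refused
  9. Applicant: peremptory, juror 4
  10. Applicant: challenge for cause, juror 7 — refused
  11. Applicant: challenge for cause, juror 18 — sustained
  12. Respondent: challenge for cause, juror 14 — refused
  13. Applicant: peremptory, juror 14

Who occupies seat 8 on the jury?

Removed: #1, #4, #6, #8, #9, #12, #14, #18, #20, #24. (#7 stays — for-cause denied.)
Seating in order: seats 1–8 → #2, #3, #5, #7, #10, #11, #13, #15; alternates → #16, #17.
So seat 8 is #15.

15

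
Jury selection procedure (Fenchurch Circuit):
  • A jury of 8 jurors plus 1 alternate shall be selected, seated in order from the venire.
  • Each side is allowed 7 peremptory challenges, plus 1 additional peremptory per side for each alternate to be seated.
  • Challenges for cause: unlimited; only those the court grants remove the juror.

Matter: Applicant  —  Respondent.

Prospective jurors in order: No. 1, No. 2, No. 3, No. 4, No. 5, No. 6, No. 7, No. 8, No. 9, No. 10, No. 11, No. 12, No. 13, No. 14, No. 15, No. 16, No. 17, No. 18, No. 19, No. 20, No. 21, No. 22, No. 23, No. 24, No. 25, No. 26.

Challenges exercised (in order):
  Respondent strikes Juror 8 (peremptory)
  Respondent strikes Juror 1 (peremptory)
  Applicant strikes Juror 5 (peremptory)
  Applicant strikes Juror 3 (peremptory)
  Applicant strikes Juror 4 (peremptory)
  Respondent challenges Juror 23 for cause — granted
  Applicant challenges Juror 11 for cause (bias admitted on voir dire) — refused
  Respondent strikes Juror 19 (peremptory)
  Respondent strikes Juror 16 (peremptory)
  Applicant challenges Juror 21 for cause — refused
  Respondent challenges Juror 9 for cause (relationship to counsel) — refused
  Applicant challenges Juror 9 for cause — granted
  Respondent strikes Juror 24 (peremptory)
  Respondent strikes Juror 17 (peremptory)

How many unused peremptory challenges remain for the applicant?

Applicant allotment: 7 base + 1 × 1 alternate = 8.
Applicant peremptories used: #5, #3, #4 — 3 (for-cause on #11, #21, #9 don't count).
Remaining: 8 − 3 = 5.

5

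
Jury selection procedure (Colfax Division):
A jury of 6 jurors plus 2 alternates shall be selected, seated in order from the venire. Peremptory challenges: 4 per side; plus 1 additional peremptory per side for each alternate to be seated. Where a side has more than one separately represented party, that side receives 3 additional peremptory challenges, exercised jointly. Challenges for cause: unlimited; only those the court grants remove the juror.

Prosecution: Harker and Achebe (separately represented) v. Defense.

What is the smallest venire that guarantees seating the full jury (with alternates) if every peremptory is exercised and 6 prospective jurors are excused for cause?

29

Seats to fill: 6 + 2 alternates = 8.
Peremptories — Prosecution: 4 + 1×2 + 3 = 9; Defense: 4 + 1×2 = 6; total 15.
For-cause removals: 6.
Minimum venire: 8 + 15 + 6 = 29.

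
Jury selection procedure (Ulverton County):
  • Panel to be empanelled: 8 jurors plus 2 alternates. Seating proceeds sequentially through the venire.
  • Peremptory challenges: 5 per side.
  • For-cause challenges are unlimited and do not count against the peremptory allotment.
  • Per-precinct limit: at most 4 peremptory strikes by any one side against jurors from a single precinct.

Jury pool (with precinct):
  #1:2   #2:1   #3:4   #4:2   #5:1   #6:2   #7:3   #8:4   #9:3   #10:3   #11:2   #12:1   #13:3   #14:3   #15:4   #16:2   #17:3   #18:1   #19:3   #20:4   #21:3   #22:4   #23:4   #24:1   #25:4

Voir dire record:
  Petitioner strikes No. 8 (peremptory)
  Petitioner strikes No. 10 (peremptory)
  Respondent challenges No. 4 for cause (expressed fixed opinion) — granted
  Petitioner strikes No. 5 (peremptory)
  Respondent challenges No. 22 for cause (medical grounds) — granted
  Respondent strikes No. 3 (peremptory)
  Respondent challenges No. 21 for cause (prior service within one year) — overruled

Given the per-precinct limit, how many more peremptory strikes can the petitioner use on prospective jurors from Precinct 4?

2

Petitioner peremptories so far: #8, #10, #5 — 3 of 5 used, 2 left overall.
Against Precinct 4: #8 — 1 used; per-precinct cap 4 leaves 3.
Binding limit: min(2, 3) = 2.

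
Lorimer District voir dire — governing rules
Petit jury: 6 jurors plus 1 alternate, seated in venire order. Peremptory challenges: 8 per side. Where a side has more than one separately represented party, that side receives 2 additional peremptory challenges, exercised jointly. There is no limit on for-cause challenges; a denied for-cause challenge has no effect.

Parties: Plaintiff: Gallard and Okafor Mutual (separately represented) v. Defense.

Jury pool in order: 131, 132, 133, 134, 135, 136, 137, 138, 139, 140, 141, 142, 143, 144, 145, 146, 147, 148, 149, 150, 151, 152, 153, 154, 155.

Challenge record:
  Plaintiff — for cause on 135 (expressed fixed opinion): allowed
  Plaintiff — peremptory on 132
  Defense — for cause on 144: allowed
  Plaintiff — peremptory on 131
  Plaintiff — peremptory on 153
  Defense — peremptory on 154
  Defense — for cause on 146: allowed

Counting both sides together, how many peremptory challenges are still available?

14

Plaintiff allotment: 8 base + 2 multi-party = 10. Defense allotment: 8.
Plaintiff peremptories used: #132, #131, #153 — 3 (the for-cause on #135 doesn't count).
Defense peremptories used: #154 — 1 (for-cause on #144, #146 don't count).
Remaining: (10 − 3) + (8 − 1) = 14.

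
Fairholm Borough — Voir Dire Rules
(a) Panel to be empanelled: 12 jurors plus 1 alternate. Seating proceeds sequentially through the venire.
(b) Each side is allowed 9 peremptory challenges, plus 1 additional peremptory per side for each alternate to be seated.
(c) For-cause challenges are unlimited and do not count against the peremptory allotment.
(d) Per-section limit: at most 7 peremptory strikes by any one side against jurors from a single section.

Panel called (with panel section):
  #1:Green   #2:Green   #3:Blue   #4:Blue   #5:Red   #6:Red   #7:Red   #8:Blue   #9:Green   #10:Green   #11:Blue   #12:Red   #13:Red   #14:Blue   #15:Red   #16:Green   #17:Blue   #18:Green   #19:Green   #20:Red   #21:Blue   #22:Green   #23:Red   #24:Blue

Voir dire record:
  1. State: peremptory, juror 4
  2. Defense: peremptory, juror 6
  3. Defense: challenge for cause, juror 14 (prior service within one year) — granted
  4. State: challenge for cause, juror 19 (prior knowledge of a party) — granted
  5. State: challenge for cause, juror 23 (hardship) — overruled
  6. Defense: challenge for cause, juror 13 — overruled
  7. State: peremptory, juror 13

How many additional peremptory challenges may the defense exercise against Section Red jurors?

6

Defense peremptories so far: #6 — 1 of 10 used, 9 left overall.
Against Section Red: #6 — 1 used; per-section cap 7 leaves 6.
Binding limit: min(9, 6) = 6.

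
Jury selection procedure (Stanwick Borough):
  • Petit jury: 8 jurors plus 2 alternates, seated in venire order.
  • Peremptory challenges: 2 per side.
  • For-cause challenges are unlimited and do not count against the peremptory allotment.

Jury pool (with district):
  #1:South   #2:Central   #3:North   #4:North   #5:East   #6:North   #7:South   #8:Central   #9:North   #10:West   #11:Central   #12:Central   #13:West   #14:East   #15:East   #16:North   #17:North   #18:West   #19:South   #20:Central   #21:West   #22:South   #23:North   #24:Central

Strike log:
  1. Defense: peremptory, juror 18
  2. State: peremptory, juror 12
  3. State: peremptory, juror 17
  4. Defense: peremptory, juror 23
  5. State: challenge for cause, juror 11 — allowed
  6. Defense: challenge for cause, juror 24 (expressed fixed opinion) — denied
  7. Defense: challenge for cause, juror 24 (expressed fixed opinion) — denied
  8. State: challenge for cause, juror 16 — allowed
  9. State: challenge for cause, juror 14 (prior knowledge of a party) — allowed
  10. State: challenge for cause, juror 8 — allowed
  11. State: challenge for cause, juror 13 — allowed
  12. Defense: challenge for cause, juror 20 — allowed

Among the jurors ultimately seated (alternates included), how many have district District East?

2

Removed: #8, #11, #12, #13, #14, #16, #17, #18, #20, #23.
Seated (10 incl. alternates): #1, #2, #3, #4, #5, #6, #7, #9, #10, #15.
Of those, in District East: #5, #15 → 2.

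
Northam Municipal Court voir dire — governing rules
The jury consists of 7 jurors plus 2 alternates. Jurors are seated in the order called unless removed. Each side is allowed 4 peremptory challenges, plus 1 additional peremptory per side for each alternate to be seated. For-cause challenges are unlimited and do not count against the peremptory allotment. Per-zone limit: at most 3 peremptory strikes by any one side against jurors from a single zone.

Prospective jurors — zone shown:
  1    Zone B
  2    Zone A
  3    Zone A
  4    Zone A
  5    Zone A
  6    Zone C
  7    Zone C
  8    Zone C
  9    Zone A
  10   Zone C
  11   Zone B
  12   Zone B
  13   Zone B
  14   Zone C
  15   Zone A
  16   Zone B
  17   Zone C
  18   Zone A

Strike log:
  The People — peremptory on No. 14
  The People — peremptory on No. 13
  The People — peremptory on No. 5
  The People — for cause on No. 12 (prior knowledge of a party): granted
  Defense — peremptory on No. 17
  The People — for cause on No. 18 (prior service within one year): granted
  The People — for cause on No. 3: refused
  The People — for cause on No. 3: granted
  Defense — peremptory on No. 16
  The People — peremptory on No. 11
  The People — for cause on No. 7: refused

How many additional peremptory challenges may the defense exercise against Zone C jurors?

2

Defense peremptories so far: #17, #16 — 2 of 6 used, 4 left overall.
Against Zone C: #17 — 1 used; per-zone cap 3 leaves 2.
Binding limit: min(4, 2) = 2.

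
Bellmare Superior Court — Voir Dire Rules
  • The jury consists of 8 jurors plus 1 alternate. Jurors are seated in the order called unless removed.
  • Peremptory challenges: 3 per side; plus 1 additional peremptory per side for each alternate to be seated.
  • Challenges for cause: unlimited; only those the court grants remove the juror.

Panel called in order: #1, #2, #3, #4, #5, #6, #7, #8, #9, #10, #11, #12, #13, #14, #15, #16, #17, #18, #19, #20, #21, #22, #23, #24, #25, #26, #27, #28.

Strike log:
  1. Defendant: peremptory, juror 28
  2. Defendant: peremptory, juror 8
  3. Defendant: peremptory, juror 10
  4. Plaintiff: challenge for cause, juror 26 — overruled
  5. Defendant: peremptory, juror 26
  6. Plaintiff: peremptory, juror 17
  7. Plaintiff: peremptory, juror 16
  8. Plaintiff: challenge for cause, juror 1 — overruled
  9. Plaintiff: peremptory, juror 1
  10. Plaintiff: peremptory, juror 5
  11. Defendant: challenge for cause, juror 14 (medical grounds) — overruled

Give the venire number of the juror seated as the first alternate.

Removed: #1, #5, #8, #10, #16, #17, #26, #28. (#14 stays — for-cause denied.)
Seating in order: seats 1–8 → #2, #3, #4, #6, #7, #9, #11, #12; alternates → #13.
So alternate 1 is #13.

13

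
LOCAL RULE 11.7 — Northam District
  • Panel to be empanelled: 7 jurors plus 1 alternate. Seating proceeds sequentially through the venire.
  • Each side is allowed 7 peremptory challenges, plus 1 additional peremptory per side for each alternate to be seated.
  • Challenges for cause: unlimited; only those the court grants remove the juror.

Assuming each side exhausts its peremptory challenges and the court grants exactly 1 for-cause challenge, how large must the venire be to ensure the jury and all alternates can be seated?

25

Seats to fill: 7 + 1 alternates = 8.
Peremptories: 7 + 1×1 = 8 per side × 2 sides = 16.
For-cause removals: 1.
Minimum venire: 8 + 16 + 1 = 25.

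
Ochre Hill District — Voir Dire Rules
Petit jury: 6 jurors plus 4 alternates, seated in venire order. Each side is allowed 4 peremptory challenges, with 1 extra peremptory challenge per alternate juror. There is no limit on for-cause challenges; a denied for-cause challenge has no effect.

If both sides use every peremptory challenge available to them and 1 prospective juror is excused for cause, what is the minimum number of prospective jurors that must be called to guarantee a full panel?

27

Seats to fill: 6 + 4 alternates = 10.
Peremptories: 4 + 1×4 = 8 per side × 2 sides = 16.
For-cause removals: 1.
Minimum venire: 10 + 16 + 1 = 27.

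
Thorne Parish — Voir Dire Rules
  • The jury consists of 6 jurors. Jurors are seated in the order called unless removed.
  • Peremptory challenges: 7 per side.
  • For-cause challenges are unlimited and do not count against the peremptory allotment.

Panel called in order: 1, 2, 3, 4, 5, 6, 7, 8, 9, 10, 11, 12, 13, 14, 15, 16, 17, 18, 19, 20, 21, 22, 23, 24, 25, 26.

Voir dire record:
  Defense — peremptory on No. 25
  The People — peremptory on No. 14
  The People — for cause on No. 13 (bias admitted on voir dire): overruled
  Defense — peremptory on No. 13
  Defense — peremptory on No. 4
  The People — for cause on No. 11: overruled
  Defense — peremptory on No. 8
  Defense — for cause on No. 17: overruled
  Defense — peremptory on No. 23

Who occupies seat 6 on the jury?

7

Removed: #4, #8, #13, #14, #23, #25. (#11, #17 stay — for-cause denied.)
Seating in order: seats 1–6 → #1, #2, #3, #5, #6, #7.
So seat 6 is #7.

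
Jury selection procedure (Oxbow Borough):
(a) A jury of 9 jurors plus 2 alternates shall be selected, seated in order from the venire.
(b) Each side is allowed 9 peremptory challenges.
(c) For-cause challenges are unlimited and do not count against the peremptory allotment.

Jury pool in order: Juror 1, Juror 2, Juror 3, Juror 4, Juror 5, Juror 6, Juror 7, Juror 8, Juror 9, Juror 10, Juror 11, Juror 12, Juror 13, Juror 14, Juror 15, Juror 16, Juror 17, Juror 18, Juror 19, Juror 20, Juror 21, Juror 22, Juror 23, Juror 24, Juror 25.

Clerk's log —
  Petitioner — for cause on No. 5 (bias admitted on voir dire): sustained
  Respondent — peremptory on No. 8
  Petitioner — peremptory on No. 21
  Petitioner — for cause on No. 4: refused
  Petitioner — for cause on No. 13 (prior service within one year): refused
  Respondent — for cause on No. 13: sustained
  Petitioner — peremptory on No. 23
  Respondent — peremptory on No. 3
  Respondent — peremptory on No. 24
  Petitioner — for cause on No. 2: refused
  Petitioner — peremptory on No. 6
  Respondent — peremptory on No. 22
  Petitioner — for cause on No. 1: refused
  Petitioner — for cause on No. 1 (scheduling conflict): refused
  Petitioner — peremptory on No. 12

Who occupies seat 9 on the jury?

15

Removed: #3, #5, #6, #8, #12, #13, #21, #22, #23, #24. (#1, #2, #4 stay — for-cause denied.)
Seating in order: seats 1–9 → #1, #2, #4, #7, #9, #10, #11, #14, #15; alternates → #16, #17.
So seat 9 is #15.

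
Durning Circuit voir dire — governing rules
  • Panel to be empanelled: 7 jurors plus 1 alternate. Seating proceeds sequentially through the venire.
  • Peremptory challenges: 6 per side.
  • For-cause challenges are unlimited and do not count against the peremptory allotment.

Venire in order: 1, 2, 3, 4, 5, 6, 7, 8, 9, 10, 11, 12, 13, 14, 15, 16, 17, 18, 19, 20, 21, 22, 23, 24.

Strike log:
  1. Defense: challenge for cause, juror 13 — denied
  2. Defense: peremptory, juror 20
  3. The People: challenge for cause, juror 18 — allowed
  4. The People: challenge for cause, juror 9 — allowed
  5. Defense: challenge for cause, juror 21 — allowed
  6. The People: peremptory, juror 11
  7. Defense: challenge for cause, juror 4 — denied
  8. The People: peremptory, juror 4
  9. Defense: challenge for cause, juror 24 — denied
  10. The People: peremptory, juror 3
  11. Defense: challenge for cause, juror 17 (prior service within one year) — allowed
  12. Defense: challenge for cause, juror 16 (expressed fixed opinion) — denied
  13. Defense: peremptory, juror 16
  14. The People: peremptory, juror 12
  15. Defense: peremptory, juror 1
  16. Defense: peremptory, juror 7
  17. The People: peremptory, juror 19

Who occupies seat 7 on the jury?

Removed: #1, #3, #4, #7, #9, #11, #12, #16, #17, #18, #19, #20, #21. (#13, #24 stay — for-cause denied.)
Seating in order: seats 1–7 → #2, #5, #6, #8, #10, #13, #14; alternates → #15.
So seat 7 is #14.

14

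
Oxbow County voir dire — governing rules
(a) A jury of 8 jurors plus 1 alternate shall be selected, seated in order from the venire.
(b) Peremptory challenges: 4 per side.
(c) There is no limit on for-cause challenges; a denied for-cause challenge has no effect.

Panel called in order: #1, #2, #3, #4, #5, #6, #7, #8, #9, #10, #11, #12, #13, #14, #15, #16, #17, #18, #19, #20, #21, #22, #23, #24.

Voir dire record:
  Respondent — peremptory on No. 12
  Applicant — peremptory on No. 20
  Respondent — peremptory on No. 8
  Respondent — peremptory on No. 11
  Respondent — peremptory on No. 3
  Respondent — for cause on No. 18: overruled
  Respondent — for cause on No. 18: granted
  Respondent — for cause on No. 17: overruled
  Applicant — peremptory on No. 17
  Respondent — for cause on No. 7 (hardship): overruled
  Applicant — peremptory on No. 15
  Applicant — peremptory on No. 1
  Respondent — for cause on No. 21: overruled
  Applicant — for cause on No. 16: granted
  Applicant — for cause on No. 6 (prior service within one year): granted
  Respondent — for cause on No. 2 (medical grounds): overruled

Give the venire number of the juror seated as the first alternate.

19

Removed: #1, #3, #6, #8, #11, #12, #15, #16, #17, #18, #20. (#2, #7, #21 stay — for-cause denied.)
Seating in order: seats 1–8 → #2, #4, #5, #7, #9, #10, #13, #14; alternates → #19.
So alternate 1 is #19.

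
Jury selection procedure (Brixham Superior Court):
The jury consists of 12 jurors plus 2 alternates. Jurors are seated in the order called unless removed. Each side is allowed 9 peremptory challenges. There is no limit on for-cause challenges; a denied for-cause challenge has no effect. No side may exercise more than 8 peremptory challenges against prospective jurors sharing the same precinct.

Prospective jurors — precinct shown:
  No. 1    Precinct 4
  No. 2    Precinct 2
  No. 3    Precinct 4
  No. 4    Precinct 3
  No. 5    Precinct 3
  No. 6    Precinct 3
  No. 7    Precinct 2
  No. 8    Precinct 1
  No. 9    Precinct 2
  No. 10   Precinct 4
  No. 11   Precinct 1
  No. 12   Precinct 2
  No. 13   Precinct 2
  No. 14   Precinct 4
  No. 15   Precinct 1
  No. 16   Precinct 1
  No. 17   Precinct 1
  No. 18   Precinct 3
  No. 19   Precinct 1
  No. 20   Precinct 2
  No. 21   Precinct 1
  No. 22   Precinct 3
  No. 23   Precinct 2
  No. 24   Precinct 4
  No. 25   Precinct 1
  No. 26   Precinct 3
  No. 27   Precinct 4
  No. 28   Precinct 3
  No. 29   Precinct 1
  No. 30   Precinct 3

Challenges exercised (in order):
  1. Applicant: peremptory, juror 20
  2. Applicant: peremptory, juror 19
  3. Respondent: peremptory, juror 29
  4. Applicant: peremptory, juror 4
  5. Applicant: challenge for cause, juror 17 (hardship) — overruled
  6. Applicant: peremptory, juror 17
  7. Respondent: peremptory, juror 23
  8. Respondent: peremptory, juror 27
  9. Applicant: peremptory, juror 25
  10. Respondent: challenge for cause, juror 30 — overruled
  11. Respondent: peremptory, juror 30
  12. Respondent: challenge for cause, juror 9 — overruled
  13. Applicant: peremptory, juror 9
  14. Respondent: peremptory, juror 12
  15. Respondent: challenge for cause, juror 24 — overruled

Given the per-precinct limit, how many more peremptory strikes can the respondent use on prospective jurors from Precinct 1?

4

Respondent peremptories so far: #29, #23, #27, #30, #12 — 5 of 9 used, 4 left overall.
Against Precinct 1: #29 — 1 used; per-precinct cap 8 leaves 7.
Binding limit: min(4, 7) = 4.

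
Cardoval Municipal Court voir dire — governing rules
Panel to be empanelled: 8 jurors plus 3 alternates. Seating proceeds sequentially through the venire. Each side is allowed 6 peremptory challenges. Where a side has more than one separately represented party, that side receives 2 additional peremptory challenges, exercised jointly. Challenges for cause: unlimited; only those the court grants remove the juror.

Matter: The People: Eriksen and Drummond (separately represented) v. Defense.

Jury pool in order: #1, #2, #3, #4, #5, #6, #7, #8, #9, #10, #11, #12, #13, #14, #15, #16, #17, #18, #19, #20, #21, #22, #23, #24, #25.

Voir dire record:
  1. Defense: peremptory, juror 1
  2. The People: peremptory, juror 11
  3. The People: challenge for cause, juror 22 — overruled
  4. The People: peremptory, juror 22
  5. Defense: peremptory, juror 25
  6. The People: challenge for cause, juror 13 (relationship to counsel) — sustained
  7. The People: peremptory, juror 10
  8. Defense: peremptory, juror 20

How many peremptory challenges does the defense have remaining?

3

Defense allotment: 6.
Defense peremptories used: #1, #25, #20 — 3.
Remaining: 6 − 3 = 3.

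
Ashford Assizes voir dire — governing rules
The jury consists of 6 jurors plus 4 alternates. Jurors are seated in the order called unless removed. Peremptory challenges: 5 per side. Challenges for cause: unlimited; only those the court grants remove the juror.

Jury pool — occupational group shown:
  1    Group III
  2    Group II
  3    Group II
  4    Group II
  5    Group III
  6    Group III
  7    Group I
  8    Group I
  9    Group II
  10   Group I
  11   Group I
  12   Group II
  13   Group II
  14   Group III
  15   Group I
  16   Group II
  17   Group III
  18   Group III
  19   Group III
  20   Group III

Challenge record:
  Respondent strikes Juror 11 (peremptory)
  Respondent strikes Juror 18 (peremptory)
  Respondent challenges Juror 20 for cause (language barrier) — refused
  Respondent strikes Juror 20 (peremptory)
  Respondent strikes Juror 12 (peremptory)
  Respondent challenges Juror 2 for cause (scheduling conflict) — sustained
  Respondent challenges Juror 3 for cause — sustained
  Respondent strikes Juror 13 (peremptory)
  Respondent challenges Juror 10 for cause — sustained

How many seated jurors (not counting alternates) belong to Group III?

3

Removed: #2, #3, #10, #11, #12, #13, #18, #20.
Seated jurors 1–6: #1, #4, #5, #6, #7, #8 (alternates #9, #14, #15, #16 not counted).
Of those, in Group III: #1, #5, #6 → 3.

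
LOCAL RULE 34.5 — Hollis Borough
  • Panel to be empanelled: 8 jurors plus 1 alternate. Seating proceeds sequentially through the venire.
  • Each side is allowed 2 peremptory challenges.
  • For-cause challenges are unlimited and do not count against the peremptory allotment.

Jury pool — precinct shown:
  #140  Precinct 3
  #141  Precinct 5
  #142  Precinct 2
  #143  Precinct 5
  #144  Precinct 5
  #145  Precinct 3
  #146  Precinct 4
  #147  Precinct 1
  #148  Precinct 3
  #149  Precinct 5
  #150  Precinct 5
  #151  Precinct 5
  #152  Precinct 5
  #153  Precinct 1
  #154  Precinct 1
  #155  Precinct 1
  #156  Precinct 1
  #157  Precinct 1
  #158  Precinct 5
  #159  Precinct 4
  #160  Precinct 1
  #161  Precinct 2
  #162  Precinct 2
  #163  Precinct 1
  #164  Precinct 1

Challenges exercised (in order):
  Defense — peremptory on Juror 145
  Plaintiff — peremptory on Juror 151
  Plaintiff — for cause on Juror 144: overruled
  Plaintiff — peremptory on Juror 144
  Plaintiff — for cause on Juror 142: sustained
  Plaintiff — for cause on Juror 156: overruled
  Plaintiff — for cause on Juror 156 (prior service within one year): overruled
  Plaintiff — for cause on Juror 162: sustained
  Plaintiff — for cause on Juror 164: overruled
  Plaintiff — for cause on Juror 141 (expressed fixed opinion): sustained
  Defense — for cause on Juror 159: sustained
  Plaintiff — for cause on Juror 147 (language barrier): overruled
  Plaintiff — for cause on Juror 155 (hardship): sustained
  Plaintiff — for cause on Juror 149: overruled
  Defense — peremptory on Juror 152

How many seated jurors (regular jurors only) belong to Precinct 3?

2

Removed: #141, #142, #144, #145, #151, #152, #155, #159, #162.
Seated jurors 1–8: #140, #143, #146, #147, #148, #149, #150, #153 (alternates #154 not counted).
Of those, in Precinct 3: #140, #148 → 2.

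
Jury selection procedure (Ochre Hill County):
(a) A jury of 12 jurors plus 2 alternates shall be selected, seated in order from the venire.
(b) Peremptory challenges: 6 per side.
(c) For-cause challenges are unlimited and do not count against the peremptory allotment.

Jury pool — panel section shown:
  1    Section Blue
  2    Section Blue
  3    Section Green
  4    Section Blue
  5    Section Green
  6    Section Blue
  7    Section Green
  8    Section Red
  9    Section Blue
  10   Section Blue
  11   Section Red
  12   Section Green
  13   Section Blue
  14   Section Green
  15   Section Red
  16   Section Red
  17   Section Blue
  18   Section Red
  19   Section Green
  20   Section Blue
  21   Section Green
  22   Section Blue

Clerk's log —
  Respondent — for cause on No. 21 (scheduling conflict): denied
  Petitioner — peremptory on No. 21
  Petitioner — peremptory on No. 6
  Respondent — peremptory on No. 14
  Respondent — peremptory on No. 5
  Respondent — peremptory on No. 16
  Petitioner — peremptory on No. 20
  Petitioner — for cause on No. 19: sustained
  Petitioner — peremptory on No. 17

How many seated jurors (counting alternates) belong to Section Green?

Removed: #5, #6, #14, #16, #17, #19, #20, #21.
Seated (14 incl. alternates): #1, #2, #3, #4, #7, #8, #9, #10, #11, #12, #13, #15, #18, #22.
Of those, in Section Green: #3, #7, #12 → 3.

3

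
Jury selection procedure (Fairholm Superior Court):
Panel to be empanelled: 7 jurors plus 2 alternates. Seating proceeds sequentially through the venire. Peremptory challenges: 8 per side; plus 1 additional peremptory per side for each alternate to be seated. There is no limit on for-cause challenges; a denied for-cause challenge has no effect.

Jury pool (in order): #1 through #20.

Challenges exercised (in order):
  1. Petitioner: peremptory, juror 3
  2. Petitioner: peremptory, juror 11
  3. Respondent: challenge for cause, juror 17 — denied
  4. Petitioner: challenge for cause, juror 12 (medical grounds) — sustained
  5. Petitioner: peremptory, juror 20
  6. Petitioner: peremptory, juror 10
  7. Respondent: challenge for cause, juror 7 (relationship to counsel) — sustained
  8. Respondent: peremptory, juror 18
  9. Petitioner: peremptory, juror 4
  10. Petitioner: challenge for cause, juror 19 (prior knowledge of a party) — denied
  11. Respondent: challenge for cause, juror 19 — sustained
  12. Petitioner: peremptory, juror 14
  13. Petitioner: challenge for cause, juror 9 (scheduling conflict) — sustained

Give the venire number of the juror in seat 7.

Removed: #3, #4, #7, #9, #10, #11, #12, #14, #18, #19, #20. (#17 stays — for-cause denied.)
Seating in order: seats 1–7 → #1, #2, #5, #6, #8, #13, #15; alternates → #16, #17.
So seat 7 is #15.

15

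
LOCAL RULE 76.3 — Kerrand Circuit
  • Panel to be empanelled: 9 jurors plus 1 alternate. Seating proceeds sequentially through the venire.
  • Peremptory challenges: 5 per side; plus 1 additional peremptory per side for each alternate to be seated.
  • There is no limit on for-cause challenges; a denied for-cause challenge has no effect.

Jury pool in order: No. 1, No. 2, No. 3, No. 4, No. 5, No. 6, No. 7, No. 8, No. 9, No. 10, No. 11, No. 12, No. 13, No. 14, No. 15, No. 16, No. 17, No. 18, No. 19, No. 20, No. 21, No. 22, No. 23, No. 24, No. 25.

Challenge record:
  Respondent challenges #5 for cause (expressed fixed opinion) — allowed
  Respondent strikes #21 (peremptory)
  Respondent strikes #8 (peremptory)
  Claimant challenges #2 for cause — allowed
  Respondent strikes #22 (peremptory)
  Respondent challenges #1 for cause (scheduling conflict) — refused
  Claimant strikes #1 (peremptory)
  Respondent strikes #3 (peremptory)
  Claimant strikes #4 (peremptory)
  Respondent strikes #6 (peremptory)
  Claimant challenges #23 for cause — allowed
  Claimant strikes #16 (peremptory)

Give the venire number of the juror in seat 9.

Removed: #1, #2, #3, #4, #5, #6, #8, #16, #21, #22, #23.
Filling seats in venire order through position 9: #7, #9, #10, #11, #12, #13, #14, #15, #17.
So seat 9 is #17.

17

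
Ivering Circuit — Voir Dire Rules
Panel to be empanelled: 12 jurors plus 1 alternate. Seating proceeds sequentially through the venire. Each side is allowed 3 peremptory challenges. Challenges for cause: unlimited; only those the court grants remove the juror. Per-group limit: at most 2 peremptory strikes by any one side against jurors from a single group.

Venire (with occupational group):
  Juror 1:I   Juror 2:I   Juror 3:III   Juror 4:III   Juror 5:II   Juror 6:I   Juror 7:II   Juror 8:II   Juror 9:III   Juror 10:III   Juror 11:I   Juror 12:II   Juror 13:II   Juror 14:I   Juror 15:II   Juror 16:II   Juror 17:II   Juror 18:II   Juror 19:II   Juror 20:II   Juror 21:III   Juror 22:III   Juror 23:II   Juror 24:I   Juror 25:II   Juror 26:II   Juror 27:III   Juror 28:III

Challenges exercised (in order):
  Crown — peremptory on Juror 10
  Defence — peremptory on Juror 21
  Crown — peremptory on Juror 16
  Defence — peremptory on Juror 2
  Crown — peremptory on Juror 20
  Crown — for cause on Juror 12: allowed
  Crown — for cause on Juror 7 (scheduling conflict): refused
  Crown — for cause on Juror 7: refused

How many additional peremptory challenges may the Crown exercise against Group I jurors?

Crown peremptories so far: #10, #16, #20 — 3 of 3 used, 0 left overall.
Against Group I: none yet — per-group cap 2 leaves 2.
Binding limit: min(0, 2) = 0.

0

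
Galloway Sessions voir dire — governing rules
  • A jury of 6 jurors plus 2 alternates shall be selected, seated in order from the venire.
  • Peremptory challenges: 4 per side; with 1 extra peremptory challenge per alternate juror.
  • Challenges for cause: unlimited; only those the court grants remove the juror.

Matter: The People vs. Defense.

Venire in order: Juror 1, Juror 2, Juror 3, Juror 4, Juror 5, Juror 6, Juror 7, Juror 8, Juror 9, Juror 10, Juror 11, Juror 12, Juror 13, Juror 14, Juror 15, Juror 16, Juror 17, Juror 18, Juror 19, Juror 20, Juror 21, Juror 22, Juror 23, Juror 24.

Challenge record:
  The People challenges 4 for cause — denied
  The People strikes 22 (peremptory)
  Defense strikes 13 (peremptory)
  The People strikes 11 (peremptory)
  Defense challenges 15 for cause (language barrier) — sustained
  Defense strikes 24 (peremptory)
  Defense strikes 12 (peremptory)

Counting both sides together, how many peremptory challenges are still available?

7

The People allotment: 4 base + 1 × 2 alternates = 6. Defense allotment: 4 base + 1 × 2 alternates = 6.
The People peremptories used: #22, #11 — 2 (the for-cause on #4 doesn't count).
Defense peremptories used: #13, #24, #12 — 3 (the for-cause on #15 doesn't count).
Remaining: (6 − 2) + (6 − 3) = 7.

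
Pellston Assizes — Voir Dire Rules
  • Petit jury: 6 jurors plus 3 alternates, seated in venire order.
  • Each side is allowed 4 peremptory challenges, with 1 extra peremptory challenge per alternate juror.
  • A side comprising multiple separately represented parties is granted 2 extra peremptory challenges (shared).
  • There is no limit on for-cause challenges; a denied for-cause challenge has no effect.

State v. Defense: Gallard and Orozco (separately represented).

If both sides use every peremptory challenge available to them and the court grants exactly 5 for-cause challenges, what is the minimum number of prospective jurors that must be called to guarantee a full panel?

30

Seats to fill: 6 + 3 alternates = 9.
Peremptories — State: 4 + 1×3 = 7; Defense: 4 + 1×3 + 2 = 9; total 16.
For-cause removals: 5.
Minimum venire: 9 + 16 + 5 = 30.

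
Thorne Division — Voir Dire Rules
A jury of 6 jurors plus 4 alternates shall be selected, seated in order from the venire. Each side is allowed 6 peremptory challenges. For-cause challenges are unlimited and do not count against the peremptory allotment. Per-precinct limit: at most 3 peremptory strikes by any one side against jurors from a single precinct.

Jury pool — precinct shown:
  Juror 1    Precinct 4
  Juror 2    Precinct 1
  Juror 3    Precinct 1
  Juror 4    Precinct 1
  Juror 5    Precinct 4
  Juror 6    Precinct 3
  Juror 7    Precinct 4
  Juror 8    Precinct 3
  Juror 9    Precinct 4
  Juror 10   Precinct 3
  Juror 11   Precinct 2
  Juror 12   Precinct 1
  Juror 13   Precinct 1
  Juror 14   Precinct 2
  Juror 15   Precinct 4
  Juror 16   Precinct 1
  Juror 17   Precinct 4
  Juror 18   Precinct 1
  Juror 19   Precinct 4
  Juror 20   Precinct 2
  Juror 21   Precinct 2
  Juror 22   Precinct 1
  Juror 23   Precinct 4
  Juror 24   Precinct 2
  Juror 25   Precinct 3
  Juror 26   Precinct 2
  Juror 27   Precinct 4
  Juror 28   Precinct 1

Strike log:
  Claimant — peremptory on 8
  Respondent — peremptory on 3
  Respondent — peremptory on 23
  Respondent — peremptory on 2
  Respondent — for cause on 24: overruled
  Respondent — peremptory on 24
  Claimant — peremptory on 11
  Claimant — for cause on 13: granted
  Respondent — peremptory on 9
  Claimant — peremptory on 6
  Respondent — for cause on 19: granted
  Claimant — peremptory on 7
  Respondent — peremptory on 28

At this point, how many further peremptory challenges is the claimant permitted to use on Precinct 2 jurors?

2

Claimant peremptories so far: #8, #11, #6, #7 — 4 of 6 used, 2 left overall.
Against Precinct 2: #11 — 1 used; per-precinct cap 3 leaves 2.
Binding limit: min(2, 2) = 2.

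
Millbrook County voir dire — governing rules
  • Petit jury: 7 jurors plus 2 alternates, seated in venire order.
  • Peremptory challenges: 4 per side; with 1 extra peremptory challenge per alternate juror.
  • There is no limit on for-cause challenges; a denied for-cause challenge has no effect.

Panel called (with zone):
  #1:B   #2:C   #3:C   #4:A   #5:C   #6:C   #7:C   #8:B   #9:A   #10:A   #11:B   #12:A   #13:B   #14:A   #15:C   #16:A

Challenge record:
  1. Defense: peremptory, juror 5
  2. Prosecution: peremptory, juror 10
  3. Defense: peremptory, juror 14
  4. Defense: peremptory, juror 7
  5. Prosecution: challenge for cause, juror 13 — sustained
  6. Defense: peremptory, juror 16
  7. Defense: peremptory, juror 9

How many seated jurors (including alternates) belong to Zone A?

2

Removed: #5, #7, #9, #10, #13, #14, #16.
Seated (9 incl. alternates): #1, #2, #3, #4, #6, #8, #11, #12, #15.
Of those, in Zone A: #4, #12 → 2.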